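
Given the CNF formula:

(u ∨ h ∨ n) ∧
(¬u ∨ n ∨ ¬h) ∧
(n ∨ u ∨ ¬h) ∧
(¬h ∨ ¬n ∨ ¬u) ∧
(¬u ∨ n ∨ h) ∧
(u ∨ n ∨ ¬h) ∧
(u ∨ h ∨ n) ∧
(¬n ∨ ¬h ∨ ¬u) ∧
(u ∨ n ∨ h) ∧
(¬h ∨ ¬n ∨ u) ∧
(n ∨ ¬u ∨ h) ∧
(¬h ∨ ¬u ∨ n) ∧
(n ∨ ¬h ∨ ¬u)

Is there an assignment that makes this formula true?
Yes

Yes, the formula is satisfiable.

One satisfying assignment is: h=False, n=True, u=True

Verification: With this assignment, all 13 clauses evaluate to true.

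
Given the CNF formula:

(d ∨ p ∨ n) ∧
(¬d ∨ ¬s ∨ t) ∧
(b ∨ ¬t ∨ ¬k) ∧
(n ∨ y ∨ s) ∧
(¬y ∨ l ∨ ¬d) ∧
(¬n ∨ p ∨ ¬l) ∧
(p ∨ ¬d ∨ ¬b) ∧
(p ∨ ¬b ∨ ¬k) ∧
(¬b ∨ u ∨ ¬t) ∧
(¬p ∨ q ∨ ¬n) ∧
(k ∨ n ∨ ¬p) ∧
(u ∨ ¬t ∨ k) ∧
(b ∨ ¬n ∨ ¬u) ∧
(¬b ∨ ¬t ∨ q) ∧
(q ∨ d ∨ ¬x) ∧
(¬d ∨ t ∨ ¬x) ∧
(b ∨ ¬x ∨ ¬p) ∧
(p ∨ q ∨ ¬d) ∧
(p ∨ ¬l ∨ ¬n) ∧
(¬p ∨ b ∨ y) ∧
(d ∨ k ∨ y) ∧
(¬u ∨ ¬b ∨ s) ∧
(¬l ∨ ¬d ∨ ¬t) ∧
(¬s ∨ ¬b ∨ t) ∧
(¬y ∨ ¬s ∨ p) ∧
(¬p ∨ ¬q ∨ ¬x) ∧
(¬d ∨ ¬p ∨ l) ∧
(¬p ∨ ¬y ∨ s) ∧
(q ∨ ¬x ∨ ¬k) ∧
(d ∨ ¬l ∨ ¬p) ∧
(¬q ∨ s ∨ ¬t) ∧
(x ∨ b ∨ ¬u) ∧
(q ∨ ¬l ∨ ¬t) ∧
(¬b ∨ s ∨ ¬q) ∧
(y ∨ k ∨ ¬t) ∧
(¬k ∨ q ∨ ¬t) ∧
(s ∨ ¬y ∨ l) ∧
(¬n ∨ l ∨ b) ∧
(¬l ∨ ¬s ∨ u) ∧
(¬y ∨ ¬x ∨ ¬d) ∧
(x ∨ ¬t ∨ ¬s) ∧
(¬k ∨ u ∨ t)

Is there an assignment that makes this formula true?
Yes

Yes, the formula is satisfiable.

One satisfying assignment is: p=False, n=False, s=False, b=False, k=False, x=False, u=False, l=True, y=True, d=True, t=False, q=True

Verification: With this assignment, all 42 clauses evaluate to true.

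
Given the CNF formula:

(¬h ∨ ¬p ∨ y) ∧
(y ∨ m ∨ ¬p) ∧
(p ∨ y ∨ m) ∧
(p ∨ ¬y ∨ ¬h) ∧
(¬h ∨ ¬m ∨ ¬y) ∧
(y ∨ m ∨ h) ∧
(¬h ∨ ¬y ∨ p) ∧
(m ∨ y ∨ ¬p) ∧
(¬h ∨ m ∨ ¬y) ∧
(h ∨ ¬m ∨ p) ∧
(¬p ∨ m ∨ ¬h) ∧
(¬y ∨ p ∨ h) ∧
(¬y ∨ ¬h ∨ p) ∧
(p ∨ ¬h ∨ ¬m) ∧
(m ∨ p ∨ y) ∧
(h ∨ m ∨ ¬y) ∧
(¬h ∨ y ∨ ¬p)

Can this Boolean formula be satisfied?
Yes

Yes, the formula is satisfiable.

One satisfying assignment is: y=True, p=True, m=True, h=False

Verification: With this assignment, all 17 clauses evaluate to true.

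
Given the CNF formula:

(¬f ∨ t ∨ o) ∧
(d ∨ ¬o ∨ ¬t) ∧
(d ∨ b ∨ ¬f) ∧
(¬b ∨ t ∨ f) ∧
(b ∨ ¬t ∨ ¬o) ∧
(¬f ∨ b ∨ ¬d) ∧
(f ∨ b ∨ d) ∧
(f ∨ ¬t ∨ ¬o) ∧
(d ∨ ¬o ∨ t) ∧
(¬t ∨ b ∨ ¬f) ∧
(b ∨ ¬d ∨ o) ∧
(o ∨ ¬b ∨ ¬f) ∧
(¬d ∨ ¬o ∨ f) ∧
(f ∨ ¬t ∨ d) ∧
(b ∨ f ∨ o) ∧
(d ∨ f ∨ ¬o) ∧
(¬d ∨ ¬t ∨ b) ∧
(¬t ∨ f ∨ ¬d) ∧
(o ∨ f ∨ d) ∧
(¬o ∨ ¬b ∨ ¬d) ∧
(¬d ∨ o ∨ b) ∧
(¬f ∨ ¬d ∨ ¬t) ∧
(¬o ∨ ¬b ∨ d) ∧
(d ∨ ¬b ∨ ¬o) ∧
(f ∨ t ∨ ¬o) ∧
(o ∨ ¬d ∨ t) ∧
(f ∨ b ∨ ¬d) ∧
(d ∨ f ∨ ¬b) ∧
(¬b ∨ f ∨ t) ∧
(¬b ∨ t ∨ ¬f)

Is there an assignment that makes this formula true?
No

No, the formula is not satisfiable.

No assignment of truth values to the variables can make all 30 clauses true simultaneously.

The formula is UNSAT (unsatisfiable).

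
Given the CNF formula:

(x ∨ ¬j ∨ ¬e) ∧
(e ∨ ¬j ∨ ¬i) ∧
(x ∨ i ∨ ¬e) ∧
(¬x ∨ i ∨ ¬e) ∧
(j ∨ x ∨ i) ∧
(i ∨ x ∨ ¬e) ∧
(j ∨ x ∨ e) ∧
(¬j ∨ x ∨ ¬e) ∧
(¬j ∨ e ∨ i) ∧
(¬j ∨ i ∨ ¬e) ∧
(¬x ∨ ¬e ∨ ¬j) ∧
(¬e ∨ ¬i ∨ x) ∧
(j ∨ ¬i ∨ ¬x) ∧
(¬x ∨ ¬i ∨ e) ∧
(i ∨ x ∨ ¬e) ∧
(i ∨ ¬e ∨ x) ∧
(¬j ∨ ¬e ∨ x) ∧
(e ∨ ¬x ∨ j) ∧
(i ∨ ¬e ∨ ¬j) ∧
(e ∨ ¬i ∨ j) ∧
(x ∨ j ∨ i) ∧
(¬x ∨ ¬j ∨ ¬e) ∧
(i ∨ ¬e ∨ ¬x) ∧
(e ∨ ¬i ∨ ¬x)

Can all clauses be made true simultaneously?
No

No, the formula is not satisfiable.

No assignment of truth values to the variables can make all 24 clauses true simultaneously.

The formula is UNSAT (unsatisfiable).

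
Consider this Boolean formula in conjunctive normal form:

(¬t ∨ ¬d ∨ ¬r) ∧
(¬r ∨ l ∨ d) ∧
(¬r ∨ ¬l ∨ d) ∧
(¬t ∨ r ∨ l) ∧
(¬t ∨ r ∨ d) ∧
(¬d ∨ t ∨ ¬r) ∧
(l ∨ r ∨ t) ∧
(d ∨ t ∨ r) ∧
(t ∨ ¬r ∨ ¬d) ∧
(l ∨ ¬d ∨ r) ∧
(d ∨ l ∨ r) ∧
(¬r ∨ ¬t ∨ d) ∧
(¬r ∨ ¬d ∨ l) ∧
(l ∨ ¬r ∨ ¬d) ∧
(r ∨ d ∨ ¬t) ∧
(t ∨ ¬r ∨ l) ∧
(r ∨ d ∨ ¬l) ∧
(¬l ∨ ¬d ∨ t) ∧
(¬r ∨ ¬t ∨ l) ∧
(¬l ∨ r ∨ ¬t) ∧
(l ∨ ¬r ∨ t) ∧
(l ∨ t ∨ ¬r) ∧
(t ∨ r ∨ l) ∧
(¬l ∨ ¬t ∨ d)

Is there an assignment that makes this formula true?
No

No, the formula is not satisfiable.

No assignment of truth values to the variables can make all 24 clauses true simultaneously.

The formula is UNSAT (unsatisfiable).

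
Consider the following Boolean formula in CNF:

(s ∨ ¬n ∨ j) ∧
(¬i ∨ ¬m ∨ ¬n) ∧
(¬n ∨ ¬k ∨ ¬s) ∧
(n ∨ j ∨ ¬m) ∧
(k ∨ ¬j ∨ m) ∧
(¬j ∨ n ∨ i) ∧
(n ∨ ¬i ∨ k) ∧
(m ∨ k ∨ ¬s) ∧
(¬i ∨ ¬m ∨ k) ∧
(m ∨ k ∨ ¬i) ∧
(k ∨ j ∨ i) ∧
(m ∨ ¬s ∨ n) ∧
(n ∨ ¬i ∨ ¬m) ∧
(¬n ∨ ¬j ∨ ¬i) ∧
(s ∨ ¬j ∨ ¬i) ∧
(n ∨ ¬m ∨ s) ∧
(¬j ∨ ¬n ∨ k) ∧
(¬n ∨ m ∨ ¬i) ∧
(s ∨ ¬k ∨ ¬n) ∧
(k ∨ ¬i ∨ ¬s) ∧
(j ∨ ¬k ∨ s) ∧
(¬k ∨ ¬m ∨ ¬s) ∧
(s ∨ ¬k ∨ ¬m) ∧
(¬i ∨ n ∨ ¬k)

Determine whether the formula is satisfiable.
No

No, the formula is not satisfiable.

No assignment of truth values to the variables can make all 24 clauses true simultaneously.

The formula is UNSAT (unsatisfiable).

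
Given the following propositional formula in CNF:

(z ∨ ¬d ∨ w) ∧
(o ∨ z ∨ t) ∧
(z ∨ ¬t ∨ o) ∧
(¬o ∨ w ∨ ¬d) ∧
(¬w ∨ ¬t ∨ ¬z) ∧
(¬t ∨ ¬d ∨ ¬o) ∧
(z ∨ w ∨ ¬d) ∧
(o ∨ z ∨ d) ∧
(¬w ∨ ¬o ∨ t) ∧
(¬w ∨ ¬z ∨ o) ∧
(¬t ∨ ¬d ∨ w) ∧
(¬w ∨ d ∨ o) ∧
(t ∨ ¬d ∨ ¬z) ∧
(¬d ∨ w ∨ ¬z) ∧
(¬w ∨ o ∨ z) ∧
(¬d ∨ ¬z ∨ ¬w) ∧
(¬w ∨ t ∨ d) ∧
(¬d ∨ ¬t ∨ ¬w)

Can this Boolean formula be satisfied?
Yes

Yes, the formula is satisfiable.

One satisfying assignment is: w=False, d=False, o=False, z=True, t=False

Verification: With this assignment, all 18 clauses evaluate to true.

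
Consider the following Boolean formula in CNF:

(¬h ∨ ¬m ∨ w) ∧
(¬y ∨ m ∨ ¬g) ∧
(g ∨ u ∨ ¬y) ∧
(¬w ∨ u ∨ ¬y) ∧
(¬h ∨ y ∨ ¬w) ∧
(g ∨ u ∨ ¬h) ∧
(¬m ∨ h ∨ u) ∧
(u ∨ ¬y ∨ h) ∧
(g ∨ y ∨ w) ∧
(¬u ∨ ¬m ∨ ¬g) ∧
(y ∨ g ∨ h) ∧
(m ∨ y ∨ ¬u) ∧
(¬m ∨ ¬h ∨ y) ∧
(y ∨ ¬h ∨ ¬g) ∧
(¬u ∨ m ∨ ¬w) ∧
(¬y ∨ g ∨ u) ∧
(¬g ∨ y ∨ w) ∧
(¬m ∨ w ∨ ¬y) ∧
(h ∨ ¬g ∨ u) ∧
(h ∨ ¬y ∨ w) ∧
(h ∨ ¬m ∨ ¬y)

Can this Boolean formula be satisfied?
Yes

Yes, the formula is satisfiable.

One satisfying assignment is: u=True, w=False, g=False, y=True, h=True, m=False

Verification: With this assignment, all 21 clauses evaluate to true.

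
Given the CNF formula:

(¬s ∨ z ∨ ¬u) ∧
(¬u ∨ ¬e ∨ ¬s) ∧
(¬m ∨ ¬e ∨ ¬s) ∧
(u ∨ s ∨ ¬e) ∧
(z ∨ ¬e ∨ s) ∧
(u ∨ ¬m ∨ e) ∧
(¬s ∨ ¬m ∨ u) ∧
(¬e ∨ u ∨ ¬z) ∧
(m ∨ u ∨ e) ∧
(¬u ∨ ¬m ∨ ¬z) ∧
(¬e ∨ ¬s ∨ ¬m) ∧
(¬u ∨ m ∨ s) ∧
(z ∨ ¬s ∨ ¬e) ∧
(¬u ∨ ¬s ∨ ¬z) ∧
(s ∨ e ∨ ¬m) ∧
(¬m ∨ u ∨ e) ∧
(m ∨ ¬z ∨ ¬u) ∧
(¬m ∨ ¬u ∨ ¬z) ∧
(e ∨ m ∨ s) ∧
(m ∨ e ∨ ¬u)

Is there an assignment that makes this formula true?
No

No, the formula is not satisfiable.

No assignment of truth values to the variables can make all 20 clauses true simultaneously.

The formula is UNSAT (unsatisfiable).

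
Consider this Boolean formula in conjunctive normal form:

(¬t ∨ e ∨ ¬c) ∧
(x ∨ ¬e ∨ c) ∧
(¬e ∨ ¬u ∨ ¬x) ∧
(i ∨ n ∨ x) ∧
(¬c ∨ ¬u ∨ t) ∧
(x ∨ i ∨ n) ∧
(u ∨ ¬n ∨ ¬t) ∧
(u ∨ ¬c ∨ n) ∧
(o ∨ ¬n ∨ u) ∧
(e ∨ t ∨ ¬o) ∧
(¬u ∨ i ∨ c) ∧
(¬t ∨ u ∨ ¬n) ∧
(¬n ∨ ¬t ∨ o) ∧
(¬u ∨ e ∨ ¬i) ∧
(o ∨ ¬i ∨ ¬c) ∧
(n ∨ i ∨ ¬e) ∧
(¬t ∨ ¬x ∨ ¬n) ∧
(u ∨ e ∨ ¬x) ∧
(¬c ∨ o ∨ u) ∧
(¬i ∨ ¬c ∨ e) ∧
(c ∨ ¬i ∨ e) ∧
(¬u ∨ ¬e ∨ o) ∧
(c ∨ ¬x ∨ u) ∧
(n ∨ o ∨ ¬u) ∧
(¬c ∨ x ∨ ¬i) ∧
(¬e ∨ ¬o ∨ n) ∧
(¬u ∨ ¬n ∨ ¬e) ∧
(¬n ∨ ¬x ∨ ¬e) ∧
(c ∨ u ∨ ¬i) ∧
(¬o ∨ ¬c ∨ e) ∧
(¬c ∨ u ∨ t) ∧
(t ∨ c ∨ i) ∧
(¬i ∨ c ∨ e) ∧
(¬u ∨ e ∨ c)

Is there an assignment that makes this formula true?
No

No, the formula is not satisfiable.

No assignment of truth values to the variables can make all 34 clauses true simultaneously.

The formula is UNSAT (unsatisfiable).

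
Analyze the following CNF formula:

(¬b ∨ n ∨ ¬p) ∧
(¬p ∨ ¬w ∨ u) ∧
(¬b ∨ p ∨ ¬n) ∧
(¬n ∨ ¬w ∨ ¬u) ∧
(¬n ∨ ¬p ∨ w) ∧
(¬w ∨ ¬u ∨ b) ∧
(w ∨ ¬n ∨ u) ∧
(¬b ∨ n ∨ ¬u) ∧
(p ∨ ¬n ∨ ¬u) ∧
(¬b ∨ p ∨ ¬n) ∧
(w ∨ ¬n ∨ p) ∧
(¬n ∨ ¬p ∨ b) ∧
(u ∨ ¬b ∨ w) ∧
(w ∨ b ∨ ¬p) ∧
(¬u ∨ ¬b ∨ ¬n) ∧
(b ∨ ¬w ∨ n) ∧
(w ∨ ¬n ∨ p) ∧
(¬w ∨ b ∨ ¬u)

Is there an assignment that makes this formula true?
Yes

Yes, the formula is satisfiable.

One satisfying assignment is: b=False, u=False, p=False, w=False, n=False

Verification: With this assignment, all 18 clauses evaluate to true.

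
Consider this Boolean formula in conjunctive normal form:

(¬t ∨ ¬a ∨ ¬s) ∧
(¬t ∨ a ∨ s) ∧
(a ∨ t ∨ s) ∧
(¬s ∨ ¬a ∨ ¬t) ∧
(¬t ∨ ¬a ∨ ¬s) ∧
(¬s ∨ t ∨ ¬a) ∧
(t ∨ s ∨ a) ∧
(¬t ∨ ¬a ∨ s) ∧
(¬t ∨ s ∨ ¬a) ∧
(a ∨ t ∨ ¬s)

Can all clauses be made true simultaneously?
Yes

Yes, the formula is satisfiable.

One satisfying assignment is: t=False, s=False, a=True

Verification: With this assignment, all 10 clauses evaluate to true.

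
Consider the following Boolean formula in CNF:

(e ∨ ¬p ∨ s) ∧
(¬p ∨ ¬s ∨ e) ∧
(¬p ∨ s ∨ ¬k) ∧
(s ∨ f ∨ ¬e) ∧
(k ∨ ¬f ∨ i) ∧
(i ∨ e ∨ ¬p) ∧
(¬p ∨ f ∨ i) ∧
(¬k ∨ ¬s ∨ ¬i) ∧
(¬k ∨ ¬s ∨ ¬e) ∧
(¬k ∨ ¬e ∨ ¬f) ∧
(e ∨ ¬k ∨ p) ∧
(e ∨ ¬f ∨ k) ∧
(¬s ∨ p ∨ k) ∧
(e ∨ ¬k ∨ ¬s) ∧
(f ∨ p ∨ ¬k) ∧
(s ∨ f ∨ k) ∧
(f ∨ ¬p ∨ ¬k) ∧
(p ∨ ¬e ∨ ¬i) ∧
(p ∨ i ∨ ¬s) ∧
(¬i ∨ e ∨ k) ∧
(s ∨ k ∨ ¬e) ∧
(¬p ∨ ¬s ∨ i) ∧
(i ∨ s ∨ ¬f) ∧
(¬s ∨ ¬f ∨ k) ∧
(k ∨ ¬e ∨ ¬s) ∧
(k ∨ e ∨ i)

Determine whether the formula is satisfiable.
No

No, the formula is not satisfiable.

No assignment of truth values to the variables can make all 26 clauses true simultaneously.

The formula is UNSAT (unsatisfiable).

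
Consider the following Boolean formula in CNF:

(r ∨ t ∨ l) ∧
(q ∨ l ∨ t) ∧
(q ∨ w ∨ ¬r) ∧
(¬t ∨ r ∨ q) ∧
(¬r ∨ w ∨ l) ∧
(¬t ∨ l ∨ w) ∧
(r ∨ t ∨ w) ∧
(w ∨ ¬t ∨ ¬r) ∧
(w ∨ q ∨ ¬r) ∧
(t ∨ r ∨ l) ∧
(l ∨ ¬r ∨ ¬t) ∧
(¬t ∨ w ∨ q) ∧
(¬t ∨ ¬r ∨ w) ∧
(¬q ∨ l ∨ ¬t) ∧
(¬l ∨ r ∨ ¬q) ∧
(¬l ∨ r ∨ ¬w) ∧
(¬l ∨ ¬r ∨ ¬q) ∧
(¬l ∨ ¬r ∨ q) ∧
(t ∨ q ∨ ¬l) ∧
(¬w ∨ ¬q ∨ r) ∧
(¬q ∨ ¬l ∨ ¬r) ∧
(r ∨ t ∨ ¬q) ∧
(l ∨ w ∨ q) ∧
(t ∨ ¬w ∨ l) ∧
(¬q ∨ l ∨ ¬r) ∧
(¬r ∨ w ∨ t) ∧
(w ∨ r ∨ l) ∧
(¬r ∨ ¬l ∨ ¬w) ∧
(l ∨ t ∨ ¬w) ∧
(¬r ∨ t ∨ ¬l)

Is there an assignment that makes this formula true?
No

No, the formula is not satisfiable.

No assignment of truth values to the variables can make all 30 clauses true simultaneously.

The formula is UNSAT (unsatisfiable).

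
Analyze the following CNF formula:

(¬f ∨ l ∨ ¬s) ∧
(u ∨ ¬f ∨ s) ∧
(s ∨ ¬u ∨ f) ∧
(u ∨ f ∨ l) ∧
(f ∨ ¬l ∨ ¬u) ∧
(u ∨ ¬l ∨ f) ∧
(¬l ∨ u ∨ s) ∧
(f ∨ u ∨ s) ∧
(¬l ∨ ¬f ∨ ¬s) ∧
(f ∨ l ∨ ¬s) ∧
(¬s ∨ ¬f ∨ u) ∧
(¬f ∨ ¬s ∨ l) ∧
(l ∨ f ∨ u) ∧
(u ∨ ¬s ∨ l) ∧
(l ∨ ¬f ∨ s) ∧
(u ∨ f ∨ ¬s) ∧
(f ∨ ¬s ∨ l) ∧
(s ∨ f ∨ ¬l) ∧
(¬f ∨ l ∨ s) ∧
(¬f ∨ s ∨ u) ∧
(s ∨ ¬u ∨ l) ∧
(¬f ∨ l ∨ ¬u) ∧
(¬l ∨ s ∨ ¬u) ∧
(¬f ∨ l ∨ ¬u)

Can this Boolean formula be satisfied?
No

No, the formula is not satisfiable.

No assignment of truth values to the variables can make all 24 clauses true simultaneously.

The formula is UNSAT (unsatisfiable).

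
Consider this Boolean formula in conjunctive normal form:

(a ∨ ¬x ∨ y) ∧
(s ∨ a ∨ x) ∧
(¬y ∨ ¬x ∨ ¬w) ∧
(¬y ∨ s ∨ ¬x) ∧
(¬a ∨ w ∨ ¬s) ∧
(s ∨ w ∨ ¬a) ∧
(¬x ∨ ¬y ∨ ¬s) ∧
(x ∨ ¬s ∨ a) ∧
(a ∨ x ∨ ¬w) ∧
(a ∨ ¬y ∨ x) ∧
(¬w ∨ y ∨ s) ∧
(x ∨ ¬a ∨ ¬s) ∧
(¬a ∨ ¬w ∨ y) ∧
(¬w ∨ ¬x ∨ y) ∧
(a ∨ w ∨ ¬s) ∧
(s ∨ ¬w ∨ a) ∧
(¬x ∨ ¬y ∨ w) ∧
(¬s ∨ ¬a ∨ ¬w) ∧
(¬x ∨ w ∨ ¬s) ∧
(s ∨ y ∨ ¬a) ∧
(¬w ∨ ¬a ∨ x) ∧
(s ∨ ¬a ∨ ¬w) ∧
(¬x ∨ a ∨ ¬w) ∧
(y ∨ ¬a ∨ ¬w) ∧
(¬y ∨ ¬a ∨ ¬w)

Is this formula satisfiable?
No

No, the formula is not satisfiable.

No assignment of truth values to the variables can make all 25 clauses true simultaneously.

The formula is UNSAT (unsatisfiable).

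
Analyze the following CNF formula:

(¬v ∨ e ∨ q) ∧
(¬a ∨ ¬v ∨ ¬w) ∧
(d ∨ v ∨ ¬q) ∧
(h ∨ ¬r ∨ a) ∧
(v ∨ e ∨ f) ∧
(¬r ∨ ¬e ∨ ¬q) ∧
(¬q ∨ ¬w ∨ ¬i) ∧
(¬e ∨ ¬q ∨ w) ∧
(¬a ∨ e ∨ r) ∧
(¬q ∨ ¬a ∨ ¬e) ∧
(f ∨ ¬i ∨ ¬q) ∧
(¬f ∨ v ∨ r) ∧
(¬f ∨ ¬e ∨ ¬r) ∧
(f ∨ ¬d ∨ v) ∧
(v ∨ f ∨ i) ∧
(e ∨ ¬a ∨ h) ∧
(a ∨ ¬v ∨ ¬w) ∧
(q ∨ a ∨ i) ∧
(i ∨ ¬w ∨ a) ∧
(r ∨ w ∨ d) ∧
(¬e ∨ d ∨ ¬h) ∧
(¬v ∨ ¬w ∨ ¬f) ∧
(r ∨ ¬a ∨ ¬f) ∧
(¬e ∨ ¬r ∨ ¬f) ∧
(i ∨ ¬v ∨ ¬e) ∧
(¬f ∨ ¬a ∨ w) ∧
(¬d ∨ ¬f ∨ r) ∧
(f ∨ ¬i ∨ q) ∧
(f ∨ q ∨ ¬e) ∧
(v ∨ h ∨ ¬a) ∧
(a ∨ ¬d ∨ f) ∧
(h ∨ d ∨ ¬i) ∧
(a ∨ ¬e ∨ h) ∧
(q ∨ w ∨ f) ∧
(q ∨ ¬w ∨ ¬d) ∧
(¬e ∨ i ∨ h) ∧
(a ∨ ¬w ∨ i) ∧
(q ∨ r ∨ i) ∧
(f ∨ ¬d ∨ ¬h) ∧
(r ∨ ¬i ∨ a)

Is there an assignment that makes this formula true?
Yes

Yes, the formula is satisfiable.

One satisfying assignment is: q=True, d=False, i=False, w=False, a=False, f=True, e=False, v=True, r=True, h=True

Verification: With this assignment, all 40 clauses evaluate to true.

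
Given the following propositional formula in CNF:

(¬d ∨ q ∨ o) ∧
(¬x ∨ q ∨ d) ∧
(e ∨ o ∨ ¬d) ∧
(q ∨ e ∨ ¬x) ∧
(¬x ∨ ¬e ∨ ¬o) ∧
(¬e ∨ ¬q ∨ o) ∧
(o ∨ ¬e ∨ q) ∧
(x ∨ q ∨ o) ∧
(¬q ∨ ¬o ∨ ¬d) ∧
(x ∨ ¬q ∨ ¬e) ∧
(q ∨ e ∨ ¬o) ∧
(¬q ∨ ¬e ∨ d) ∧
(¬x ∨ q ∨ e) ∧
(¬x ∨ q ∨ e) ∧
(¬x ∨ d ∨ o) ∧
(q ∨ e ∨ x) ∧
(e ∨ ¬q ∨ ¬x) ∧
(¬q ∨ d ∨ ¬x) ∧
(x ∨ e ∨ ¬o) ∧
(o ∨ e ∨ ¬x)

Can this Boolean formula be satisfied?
Yes

Yes, the formula is satisfiable.

One satisfying assignment is: o=False, d=False, q=True, e=False, x=False

Verification: With this assignment, all 20 clauses evaluate to true.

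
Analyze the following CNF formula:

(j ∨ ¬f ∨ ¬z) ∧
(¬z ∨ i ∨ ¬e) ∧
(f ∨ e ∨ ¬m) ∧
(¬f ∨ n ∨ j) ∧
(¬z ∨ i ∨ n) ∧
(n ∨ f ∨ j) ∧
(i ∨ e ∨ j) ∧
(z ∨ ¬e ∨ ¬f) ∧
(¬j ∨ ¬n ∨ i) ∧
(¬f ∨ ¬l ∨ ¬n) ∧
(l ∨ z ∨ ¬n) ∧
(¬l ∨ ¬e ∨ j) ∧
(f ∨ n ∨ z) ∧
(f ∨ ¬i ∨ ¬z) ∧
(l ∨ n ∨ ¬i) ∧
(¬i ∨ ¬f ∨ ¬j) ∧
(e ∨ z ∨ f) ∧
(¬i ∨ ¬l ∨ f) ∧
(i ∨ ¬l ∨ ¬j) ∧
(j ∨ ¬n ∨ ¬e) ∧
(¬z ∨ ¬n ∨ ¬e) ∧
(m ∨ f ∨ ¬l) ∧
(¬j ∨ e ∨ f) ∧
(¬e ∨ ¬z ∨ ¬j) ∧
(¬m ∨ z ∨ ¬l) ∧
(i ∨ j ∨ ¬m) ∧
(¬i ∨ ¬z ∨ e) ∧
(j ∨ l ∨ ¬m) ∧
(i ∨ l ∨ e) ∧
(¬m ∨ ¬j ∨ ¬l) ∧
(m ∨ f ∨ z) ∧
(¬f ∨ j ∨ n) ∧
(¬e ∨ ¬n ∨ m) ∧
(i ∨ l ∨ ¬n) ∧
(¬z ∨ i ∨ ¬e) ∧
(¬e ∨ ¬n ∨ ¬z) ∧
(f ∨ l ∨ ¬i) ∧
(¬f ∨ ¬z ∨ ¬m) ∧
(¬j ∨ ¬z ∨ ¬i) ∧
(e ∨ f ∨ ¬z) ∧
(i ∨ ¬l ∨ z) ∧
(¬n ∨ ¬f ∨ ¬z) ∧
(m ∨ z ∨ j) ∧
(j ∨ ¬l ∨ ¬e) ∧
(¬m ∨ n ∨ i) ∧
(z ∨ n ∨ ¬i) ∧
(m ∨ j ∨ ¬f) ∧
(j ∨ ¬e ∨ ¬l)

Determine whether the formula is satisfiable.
No

No, the formula is not satisfiable.

No assignment of truth values to the variables can make all 48 clauses true simultaneously.

The formula is UNSAT (unsatisfiable).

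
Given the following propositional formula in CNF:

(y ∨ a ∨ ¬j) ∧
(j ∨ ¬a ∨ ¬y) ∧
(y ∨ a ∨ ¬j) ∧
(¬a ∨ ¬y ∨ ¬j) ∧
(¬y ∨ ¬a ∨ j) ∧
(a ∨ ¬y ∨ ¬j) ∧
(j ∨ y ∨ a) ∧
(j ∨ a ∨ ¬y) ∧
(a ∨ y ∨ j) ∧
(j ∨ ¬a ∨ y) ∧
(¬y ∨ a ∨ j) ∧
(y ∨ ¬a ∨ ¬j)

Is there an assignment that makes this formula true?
No

No, the formula is not satisfiable.

No assignment of truth values to the variables can make all 12 clauses true simultaneously.

The formula is UNSAT (unsatisfiable).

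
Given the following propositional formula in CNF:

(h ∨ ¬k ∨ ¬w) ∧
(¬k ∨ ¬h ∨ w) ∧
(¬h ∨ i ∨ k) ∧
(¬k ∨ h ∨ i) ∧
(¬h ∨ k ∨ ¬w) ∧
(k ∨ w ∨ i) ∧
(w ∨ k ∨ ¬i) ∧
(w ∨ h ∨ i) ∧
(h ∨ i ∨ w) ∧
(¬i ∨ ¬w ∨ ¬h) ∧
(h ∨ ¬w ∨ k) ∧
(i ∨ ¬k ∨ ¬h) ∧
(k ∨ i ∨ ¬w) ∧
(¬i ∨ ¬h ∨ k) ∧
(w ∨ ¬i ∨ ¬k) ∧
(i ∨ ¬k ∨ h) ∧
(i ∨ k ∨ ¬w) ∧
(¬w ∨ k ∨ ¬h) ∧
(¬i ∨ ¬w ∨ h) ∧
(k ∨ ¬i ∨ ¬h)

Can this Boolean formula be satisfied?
No

No, the formula is not satisfiable.

No assignment of truth values to the variables can make all 20 clauses true simultaneously.

The formula is UNSAT (unsatisfiable).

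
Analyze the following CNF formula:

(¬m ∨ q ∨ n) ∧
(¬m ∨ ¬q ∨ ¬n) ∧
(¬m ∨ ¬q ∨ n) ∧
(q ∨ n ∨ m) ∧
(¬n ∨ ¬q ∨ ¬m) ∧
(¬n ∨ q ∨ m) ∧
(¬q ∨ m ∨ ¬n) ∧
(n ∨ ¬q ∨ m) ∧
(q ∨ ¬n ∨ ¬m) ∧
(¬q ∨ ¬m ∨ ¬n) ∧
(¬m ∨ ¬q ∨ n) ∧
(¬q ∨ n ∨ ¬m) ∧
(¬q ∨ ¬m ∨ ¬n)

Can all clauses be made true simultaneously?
No

No, the formula is not satisfiable.

No assignment of truth values to the variables can make all 13 clauses true simultaneously.

The formula is UNSAT (unsatisfiable).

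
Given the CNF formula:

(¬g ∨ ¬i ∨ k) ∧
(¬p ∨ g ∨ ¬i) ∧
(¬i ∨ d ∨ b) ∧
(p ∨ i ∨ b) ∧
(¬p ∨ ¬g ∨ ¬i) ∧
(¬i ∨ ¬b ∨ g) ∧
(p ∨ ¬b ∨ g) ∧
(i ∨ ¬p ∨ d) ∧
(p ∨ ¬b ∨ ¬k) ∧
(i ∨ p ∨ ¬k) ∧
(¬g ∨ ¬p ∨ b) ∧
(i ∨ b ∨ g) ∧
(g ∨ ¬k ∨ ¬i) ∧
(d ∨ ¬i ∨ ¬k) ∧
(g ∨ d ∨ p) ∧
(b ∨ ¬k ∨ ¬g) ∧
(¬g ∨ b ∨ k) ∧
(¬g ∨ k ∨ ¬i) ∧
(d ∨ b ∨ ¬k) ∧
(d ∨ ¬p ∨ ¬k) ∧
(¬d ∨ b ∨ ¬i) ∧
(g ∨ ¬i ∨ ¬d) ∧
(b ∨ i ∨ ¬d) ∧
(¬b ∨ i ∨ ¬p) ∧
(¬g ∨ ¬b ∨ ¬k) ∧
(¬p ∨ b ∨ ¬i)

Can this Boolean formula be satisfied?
Yes

Yes, the formula is satisfiable.

One satisfying assignment is: k=False, p=False, g=True, b=True, i=False, d=True

Verification: With this assignment, all 26 clauses evaluate to true.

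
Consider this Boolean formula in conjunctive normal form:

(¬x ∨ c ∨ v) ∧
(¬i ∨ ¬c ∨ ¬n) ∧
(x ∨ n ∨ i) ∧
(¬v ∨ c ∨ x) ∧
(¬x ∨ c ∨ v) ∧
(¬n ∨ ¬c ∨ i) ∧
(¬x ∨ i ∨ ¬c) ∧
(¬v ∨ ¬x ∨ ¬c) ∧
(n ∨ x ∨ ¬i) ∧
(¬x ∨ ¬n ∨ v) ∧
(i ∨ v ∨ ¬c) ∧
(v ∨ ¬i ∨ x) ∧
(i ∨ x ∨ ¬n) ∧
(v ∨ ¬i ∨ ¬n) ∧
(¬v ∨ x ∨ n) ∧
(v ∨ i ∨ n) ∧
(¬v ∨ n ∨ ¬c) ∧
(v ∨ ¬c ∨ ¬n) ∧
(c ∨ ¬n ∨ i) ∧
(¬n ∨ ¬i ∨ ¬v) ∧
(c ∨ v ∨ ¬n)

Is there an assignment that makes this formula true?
Yes

Yes, the formula is satisfiable.

One satisfying assignment is: x=True, c=False, i=False, n=False, v=True

Verification: With this assignment, all 21 clauses evaluate to true.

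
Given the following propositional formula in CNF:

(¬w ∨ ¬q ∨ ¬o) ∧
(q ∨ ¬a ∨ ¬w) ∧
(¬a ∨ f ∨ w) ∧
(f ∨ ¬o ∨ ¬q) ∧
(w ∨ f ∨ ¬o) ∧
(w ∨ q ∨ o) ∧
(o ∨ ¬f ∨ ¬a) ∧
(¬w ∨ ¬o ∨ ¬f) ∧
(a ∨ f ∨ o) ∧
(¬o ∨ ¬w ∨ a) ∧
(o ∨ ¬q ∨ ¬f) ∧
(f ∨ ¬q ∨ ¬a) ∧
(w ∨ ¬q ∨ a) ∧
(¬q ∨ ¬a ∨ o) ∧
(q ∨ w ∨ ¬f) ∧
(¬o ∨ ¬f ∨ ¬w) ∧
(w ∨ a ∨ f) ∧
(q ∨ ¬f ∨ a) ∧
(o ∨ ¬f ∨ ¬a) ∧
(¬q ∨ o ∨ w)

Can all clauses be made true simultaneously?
Yes

Yes, the formula is satisfiable.

One satisfying assignment is: f=True, w=False, o=True, q=True, a=True

Verification: With this assignment, all 20 clauses evaluate to true.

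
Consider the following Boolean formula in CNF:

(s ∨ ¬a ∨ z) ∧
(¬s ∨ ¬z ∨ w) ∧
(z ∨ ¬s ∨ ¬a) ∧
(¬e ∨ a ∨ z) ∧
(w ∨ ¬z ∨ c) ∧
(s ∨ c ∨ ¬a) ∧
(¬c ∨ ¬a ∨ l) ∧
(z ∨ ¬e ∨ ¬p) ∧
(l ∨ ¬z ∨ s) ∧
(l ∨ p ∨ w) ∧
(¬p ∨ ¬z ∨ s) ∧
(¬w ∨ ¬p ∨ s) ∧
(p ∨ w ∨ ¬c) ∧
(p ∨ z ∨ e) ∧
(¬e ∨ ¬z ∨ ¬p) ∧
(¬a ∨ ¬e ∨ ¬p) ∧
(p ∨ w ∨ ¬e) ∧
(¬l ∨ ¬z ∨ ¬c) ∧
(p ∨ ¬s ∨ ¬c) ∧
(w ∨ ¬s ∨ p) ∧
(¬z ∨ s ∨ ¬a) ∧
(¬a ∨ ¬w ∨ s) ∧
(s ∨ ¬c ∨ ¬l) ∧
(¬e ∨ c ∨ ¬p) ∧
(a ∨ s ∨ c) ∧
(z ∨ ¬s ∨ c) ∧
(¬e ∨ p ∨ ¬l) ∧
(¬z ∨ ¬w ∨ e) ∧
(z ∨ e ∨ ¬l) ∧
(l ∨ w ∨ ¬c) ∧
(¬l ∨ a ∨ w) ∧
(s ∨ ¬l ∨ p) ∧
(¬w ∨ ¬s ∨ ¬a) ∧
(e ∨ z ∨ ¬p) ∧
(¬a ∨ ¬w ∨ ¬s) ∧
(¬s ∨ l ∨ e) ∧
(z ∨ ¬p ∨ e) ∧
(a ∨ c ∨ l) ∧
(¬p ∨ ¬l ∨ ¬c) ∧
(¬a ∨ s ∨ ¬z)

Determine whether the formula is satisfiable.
No

No, the formula is not satisfiable.

No assignment of truth values to the variables can make all 40 clauses true simultaneously.

The formula is UNSAT (unsatisfiable).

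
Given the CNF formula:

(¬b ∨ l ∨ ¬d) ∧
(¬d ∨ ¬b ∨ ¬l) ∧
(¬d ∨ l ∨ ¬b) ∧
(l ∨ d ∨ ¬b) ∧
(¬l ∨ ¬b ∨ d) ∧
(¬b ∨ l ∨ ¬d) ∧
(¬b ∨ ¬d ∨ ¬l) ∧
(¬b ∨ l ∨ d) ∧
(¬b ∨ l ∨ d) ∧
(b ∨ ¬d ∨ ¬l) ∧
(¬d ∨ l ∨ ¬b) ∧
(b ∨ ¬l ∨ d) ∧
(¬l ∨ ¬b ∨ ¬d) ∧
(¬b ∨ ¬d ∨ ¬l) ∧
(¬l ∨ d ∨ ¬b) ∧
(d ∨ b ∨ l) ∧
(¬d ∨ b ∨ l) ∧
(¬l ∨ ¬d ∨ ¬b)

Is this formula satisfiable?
No

No, the formula is not satisfiable.

No assignment of truth values to the variables can make all 18 clauses true simultaneously.

The formula is UNSAT (unsatisfiable).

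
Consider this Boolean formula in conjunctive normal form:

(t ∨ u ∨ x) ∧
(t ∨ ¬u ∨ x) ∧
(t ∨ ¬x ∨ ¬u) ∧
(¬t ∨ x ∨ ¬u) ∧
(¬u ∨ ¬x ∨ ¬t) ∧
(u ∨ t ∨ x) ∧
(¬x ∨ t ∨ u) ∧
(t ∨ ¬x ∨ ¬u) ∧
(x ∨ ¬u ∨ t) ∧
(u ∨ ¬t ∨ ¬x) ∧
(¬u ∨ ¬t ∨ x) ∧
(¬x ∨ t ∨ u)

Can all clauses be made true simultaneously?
Yes

Yes, the formula is satisfiable.

One satisfying assignment is: t=True, x=False, u=False

Verification: With this assignment, all 12 clauses evaluate to true.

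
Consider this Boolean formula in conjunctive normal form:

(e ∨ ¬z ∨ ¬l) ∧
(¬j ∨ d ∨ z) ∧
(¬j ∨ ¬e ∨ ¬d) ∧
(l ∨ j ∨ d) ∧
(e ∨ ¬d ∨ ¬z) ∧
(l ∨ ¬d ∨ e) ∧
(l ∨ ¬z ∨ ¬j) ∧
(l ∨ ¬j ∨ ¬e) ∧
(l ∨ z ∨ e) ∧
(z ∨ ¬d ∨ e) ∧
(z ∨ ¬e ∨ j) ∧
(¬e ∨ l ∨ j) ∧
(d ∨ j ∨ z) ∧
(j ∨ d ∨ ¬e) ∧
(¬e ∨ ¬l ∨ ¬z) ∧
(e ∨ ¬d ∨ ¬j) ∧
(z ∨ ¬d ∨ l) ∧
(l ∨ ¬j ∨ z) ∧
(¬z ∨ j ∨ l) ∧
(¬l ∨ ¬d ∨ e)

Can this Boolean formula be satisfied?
No

No, the formula is not satisfiable.

No assignment of truth values to the variables can make all 20 clauses true simultaneously.

The formula is UNSAT (unsatisfiable).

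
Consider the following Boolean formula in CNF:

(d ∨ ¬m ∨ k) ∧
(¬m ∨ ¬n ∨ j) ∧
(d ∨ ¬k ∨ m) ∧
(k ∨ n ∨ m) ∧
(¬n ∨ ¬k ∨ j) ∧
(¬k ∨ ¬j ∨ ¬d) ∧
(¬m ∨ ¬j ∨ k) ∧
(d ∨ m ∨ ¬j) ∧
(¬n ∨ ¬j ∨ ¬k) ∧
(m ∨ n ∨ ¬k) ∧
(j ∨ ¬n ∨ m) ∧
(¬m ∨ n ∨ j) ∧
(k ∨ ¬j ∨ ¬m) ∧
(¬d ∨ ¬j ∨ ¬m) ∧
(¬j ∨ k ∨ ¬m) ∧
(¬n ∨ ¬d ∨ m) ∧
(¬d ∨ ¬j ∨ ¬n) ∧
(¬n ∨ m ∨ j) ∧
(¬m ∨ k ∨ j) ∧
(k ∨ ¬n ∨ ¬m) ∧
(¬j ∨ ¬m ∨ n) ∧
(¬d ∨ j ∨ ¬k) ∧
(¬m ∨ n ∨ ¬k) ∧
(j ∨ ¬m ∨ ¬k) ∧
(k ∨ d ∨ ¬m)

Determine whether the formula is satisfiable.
No

No, the formula is not satisfiable.

No assignment of truth values to the variables can make all 25 clauses true simultaneously.

The formula is UNSAT (unsatisfiable).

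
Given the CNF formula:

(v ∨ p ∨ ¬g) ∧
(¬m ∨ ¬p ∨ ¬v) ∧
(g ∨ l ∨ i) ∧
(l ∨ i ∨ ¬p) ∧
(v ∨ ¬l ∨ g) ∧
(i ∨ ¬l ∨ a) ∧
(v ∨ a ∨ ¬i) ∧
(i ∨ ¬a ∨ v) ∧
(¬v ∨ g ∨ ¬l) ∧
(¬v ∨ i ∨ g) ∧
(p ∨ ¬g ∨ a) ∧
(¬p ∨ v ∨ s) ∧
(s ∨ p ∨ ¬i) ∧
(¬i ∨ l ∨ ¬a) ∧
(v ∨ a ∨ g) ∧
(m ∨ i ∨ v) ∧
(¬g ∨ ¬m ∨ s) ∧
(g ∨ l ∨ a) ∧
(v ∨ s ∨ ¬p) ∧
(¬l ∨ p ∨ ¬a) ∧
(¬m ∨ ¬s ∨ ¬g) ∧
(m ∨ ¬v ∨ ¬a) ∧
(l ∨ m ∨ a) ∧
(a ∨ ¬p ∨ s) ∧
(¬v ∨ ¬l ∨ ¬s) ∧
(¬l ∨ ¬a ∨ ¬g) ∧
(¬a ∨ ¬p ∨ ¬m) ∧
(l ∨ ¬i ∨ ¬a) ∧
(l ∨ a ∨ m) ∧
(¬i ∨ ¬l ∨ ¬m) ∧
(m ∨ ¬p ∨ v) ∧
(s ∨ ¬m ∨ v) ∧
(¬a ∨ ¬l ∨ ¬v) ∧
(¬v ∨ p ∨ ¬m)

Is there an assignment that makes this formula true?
No

No, the formula is not satisfiable.

No assignment of truth values to the variables can make all 34 clauses true simultaneously.

The formula is UNSAT (unsatisfiable).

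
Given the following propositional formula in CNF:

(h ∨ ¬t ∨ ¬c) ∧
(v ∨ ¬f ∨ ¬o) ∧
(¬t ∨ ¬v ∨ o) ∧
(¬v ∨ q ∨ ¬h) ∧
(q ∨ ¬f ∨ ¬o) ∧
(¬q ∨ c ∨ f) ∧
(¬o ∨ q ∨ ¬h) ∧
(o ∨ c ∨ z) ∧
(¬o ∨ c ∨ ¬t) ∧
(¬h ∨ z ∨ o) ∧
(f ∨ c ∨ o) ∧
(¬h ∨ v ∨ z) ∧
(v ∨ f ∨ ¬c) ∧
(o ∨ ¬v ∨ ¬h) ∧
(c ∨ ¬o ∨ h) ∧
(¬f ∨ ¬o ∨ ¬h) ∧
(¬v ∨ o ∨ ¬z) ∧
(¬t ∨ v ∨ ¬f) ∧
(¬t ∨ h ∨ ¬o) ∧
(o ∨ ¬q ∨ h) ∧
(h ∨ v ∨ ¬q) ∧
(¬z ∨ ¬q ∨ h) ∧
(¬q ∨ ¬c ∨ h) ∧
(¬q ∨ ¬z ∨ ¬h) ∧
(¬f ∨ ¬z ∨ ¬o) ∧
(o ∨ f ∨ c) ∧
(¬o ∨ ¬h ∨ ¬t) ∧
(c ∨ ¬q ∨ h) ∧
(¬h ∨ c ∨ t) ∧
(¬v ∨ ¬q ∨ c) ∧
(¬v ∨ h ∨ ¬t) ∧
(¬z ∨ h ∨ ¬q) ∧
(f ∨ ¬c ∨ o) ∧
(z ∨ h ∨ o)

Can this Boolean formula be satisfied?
Yes

Yes, the formula is satisfiable.

One satisfying assignment is: t=False, c=True, h=False, v=False, q=False, f=True, o=False, z=True

Verification: With this assignment, all 34 clauses evaluate to true.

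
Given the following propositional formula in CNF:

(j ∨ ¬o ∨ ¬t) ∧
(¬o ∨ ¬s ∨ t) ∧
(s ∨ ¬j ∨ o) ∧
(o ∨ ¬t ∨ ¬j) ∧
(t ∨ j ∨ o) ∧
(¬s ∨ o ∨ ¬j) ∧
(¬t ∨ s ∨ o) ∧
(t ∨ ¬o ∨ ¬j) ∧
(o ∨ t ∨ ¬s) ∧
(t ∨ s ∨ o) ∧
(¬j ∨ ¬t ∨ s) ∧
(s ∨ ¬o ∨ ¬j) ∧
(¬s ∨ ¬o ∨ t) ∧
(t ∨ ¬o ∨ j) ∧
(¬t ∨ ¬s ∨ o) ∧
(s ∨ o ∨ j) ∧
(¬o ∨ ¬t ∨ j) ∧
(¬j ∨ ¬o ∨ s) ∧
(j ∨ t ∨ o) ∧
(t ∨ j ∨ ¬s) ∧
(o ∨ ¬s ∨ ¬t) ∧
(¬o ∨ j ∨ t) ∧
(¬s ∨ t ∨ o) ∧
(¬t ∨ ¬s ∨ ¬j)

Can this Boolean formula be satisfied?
No

No, the formula is not satisfiable.

No assignment of truth values to the variables can make all 24 clauses true simultaneously.

The formula is UNSAT (unsatisfiable).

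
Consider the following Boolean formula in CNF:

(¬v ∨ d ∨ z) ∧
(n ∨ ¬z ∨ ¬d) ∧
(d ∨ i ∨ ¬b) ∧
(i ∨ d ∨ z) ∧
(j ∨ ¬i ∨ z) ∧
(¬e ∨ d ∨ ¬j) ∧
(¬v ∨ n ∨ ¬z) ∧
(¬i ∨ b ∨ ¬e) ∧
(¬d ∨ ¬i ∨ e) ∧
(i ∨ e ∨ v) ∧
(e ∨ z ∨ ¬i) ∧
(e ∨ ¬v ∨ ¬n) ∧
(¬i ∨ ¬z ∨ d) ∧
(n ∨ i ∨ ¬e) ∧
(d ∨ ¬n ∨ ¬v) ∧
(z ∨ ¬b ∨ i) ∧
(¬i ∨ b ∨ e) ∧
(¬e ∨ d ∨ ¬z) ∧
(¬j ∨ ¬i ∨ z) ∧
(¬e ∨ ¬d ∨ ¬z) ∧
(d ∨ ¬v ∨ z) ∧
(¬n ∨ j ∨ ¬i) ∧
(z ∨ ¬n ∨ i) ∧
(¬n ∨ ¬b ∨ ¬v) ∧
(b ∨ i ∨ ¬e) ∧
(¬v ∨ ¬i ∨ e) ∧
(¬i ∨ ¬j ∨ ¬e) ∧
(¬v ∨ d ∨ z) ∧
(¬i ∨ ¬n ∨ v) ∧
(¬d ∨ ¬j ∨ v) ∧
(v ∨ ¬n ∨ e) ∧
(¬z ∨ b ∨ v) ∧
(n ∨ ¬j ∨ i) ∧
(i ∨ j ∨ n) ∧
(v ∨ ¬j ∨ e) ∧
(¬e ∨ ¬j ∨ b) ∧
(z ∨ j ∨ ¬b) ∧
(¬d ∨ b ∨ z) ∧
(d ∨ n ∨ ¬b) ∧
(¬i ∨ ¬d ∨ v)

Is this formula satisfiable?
No

No, the formula is not satisfiable.

No assignment of truth values to the variables can make all 40 clauses true simultaneously.

The formula is UNSAT (unsatisfiable).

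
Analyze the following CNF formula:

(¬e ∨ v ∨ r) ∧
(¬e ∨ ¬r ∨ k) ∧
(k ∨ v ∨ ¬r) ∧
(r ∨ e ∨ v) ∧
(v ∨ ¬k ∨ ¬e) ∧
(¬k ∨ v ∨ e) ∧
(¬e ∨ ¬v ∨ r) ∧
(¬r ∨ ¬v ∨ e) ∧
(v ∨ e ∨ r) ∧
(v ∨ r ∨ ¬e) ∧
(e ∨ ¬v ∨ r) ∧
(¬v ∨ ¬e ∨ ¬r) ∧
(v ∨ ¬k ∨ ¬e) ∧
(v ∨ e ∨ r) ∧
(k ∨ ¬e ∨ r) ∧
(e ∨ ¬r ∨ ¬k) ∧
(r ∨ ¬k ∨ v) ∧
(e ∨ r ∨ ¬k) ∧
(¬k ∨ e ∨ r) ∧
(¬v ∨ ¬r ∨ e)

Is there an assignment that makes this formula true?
No

No, the formula is not satisfiable.

No assignment of truth values to the variables can make all 20 clauses true simultaneously.

The formula is UNSAT (unsatisfiable).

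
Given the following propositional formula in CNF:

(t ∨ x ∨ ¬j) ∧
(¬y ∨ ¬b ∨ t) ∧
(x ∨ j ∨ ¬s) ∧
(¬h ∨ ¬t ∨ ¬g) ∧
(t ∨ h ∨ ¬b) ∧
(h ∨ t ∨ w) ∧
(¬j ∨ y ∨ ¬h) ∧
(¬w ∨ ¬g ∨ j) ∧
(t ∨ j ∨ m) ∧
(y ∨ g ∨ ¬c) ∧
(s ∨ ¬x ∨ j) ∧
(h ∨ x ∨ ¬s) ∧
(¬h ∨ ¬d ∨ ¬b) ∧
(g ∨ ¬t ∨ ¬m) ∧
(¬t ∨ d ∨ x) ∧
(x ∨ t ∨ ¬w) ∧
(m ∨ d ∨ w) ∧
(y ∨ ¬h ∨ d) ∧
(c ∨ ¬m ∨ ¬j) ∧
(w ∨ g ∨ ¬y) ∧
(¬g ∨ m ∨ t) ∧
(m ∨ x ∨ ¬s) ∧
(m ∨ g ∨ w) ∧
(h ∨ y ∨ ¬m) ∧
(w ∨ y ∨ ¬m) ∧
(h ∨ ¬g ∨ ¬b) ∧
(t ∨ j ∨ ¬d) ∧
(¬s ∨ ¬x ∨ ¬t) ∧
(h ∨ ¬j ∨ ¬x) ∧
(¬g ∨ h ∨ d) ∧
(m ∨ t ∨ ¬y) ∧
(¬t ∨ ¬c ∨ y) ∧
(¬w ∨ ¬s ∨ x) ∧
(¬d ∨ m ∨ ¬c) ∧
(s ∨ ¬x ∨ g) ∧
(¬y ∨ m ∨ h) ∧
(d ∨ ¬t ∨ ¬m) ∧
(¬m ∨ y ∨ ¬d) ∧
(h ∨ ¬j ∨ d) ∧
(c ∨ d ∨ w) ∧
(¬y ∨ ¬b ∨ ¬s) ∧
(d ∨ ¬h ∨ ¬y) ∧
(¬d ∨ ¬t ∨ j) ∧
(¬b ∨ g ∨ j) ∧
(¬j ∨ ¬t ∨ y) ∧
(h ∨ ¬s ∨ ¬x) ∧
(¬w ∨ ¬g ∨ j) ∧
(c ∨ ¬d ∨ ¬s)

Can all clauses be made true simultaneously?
Yes

Yes, the formula is satisfiable.

One satisfying assignment is: j=True, h=True, g=False, t=True, c=False, b=False, d=True, y=True, w=True, s=False, m=False, x=False

Verification: With this assignment, all 48 clauses evaluate to true.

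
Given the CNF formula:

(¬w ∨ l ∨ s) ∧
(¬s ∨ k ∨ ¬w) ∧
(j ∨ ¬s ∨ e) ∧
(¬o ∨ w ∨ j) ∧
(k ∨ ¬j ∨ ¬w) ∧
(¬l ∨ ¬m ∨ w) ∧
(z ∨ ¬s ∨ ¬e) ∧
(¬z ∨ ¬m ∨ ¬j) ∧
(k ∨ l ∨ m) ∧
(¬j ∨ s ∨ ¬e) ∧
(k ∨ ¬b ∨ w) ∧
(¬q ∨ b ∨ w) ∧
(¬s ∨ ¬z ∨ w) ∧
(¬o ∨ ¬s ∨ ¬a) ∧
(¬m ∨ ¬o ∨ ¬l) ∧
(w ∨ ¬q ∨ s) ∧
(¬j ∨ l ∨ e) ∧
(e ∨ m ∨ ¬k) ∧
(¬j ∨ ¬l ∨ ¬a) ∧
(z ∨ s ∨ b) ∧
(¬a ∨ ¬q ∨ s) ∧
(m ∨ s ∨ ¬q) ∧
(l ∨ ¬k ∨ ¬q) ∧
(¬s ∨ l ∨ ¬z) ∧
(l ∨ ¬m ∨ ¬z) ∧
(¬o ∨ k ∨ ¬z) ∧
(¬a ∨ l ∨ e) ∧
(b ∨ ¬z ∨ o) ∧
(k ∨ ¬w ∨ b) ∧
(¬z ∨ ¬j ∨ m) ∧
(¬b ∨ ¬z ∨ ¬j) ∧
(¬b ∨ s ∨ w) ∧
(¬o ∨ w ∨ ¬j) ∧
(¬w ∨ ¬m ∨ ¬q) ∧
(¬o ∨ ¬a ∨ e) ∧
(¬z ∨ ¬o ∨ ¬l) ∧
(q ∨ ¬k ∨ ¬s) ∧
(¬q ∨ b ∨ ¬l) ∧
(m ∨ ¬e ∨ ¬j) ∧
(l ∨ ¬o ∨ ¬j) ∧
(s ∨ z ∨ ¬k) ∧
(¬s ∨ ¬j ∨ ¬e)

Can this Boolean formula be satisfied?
Yes

Yes, the formula is satisfiable.

One satisfying assignment is: s=True, o=False, w=False, a=False, z=False, k=False, m=False, b=False, l=True, e=False, j=True, q=False

Verification: With this assignment, all 42 clauses evaluate to true.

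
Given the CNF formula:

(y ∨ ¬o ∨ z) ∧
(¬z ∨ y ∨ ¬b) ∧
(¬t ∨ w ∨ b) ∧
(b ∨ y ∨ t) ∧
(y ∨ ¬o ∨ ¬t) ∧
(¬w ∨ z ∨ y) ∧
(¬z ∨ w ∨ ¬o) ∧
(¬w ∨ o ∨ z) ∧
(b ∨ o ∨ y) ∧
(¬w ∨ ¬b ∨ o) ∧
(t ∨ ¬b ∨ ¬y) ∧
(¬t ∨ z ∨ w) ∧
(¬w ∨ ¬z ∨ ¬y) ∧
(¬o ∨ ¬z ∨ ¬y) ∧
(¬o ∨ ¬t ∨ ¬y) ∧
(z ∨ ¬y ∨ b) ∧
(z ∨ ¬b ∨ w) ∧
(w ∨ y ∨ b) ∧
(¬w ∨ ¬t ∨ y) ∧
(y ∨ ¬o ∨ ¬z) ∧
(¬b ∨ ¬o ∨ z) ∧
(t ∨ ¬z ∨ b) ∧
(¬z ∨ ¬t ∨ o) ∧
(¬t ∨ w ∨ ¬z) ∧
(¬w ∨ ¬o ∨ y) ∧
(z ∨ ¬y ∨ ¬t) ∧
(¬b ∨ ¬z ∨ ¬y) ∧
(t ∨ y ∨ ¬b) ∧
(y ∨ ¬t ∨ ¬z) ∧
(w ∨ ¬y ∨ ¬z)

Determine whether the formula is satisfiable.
No

No, the formula is not satisfiable.

No assignment of truth values to the variables can make all 30 clauses true simultaneously.

The formula is UNSAT (unsatisfiable).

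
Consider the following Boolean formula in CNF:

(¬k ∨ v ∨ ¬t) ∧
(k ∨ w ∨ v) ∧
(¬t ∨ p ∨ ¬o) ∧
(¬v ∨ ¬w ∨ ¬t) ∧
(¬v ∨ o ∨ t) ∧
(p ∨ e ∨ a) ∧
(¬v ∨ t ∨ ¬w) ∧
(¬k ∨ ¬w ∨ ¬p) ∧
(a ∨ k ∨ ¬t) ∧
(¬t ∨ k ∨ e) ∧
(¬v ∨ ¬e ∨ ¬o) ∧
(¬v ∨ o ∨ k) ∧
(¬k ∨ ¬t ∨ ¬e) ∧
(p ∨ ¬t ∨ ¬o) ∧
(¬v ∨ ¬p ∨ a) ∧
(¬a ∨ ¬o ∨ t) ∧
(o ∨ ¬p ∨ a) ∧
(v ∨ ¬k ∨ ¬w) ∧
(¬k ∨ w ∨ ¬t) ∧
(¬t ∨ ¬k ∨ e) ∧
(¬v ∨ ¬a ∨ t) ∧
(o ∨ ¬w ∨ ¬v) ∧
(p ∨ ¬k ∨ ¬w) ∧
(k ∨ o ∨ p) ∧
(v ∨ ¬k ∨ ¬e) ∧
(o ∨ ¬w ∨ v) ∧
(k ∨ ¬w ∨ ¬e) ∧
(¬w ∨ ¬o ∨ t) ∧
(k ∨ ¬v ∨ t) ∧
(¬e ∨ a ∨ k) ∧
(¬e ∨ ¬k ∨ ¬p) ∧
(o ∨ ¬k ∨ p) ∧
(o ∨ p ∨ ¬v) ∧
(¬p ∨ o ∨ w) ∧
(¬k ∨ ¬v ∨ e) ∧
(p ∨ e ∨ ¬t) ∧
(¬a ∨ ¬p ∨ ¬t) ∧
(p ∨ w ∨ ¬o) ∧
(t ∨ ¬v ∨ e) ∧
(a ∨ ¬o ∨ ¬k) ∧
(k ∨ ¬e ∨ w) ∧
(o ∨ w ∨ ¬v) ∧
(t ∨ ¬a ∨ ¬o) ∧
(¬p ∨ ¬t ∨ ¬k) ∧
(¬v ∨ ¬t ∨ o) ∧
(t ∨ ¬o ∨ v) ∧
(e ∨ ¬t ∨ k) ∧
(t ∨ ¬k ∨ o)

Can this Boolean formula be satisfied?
No

No, the formula is not satisfiable.

No assignment of truth values to the variables can make all 48 clauses true simultaneously.

The formula is UNSAT (unsatisfiable).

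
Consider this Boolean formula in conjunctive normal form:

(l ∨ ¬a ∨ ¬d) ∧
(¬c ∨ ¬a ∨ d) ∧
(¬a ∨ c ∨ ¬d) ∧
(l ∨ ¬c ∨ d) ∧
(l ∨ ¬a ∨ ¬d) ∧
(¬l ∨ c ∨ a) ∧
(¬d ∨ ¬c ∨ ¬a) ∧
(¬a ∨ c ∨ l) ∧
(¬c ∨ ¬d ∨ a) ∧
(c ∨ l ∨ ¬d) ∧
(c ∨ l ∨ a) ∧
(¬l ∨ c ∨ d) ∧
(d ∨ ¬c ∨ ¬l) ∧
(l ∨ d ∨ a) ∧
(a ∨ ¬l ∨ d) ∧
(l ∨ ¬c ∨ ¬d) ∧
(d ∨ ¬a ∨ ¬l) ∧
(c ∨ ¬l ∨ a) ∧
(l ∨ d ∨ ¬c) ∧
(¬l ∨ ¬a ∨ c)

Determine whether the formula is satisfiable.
No

No, the formula is not satisfiable.

No assignment of truth values to the variables can make all 20 clauses true simultaneously.

The formula is UNSAT (unsatisfiable).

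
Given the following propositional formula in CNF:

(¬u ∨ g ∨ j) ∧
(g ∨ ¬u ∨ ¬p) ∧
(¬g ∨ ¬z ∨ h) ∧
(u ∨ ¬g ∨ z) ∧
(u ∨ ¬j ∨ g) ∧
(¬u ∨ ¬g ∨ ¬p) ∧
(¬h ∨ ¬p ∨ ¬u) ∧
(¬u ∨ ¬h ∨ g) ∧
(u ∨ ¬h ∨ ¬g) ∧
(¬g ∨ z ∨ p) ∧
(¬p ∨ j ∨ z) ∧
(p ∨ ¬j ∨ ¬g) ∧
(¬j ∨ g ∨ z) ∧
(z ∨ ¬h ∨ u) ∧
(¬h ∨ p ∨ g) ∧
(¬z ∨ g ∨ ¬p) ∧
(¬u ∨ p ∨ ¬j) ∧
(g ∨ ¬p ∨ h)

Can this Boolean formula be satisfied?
Yes

Yes, the formula is satisfiable.

One satisfying assignment is: z=False, u=False, j=False, p=False, g=False, h=False

Verification: With this assignment, all 18 clauses evaluate to true.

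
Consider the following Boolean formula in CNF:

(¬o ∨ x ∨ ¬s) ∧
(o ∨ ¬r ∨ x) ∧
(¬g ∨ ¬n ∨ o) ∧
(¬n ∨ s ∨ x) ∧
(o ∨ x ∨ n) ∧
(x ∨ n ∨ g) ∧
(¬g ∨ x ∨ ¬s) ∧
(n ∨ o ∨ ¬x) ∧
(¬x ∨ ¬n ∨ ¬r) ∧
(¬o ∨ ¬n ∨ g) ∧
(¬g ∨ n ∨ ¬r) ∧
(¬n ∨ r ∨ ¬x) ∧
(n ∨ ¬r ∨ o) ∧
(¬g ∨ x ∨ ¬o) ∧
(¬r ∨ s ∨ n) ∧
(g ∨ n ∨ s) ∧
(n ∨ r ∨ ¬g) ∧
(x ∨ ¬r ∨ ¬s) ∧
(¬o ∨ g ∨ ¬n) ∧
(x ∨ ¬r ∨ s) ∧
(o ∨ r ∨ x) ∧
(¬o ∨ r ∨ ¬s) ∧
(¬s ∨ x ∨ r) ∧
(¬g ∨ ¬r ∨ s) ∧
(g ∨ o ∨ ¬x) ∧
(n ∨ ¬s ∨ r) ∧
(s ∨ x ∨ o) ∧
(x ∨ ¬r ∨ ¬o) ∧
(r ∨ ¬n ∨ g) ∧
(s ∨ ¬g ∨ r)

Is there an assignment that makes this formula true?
Yes

Yes, the formula is satisfiable.

One satisfying assignment is: n=False, r=True, x=True, s=True, o=True, g=False

Verification: With this assignment, all 30 clauses evaluate to true.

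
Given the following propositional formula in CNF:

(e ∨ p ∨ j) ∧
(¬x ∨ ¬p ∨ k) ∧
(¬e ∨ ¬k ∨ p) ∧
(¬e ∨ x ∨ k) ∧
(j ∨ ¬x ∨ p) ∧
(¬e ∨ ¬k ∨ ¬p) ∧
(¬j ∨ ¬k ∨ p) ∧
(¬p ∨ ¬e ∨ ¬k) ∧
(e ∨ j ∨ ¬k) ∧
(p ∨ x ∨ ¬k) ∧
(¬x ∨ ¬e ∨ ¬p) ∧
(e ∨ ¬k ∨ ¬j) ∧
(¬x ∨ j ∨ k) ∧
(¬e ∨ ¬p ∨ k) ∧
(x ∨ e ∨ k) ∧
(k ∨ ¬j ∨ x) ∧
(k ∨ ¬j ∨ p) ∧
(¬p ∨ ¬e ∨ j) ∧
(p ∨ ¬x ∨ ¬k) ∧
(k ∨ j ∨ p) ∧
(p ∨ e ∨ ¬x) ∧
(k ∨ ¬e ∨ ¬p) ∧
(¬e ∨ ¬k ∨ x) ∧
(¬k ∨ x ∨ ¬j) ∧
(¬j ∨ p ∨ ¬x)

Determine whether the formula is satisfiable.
No

No, the formula is not satisfiable.

No assignment of truth values to the variables can make all 25 clauses true simultaneously.

The formula is UNSAT (unsatisfiable).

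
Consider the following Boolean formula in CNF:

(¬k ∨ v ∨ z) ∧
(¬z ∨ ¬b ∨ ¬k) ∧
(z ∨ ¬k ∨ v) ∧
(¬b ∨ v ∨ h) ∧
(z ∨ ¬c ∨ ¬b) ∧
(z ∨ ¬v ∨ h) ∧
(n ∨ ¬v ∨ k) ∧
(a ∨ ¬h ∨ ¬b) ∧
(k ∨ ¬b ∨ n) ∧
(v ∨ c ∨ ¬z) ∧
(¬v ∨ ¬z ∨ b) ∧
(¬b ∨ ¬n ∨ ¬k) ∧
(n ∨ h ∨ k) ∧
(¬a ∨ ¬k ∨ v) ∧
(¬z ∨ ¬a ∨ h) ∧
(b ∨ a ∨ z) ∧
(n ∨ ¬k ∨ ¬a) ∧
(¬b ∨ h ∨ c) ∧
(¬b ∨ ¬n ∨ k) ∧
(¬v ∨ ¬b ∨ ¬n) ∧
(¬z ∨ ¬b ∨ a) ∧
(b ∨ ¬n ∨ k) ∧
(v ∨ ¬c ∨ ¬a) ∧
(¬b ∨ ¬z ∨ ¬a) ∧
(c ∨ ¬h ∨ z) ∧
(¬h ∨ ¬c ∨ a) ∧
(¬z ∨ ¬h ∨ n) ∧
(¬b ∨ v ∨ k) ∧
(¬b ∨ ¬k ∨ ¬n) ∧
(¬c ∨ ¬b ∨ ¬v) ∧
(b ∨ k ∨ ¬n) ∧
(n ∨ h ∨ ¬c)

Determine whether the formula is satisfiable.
Yes

Yes, the formula is satisfiable.

One satisfying assignment is: v=True, n=True, b=False, z=False, h=True, k=True, a=True, c=True

Verification: With this assignment, all 32 clauses evaluate to true.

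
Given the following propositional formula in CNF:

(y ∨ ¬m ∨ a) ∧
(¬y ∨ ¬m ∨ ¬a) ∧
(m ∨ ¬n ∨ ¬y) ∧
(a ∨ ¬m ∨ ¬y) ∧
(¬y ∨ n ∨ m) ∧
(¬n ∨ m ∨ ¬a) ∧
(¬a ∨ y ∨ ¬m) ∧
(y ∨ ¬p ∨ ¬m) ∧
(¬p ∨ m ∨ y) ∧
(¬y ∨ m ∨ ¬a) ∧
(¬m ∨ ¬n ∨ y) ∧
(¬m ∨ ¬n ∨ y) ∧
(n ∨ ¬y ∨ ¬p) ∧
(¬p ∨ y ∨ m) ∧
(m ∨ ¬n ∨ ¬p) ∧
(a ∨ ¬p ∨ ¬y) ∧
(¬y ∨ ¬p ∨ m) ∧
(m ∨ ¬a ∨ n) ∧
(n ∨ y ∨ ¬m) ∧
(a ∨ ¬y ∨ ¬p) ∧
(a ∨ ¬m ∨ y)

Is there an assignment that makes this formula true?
Yes

Yes, the formula is satisfiable.

One satisfying assignment is: m=False, y=False, n=False, a=False, p=False

Verification: With this assignment, all 21 clauses evaluate to true.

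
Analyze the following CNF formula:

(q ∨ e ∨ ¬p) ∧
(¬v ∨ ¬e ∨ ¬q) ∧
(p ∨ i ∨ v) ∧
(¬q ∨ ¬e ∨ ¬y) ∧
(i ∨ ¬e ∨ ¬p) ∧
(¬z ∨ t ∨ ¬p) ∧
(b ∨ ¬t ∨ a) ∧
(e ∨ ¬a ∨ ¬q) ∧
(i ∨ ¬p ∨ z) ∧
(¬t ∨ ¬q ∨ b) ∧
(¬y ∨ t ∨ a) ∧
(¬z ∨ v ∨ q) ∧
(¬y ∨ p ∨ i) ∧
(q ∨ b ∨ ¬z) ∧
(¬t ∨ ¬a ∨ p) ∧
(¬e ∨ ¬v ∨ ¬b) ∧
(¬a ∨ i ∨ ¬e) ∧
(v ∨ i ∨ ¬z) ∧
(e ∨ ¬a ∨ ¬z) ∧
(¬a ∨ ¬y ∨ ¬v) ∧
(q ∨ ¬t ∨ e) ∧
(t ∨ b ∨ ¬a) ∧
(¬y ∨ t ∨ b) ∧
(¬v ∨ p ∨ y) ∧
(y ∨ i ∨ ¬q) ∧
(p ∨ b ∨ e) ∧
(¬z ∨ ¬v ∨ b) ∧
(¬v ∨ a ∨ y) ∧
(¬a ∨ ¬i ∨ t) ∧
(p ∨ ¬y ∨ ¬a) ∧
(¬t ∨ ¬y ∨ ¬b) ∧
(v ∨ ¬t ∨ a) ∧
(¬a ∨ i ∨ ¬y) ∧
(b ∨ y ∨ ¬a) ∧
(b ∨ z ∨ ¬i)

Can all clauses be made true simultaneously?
Yes

Yes, the formula is satisfiable.

One satisfying assignment is: e=True, a=False, t=False, i=True, p=False, y=False, z=True, v=False, q=True, b=False

Verification: With this assignment, all 35 clauses evaluate to true.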